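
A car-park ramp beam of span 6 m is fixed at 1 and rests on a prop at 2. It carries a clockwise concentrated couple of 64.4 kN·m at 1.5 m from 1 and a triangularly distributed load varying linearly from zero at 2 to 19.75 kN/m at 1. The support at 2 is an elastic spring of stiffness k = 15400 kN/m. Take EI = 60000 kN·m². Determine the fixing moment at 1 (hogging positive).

Choose R_2 as the redundant. The primary structure is the cantilever fixed at 1.
Deflection at 2 on the released cantilever, summing each load's contribution:
  clockwise couple 64.4 at a = 1.5: M₀a(2L − a)/(2EI) = 507.1/EI
  triangular load, peak 19.75 at the fixed end: w₀L⁴/(30EI) = 853.2/EI
  δ_0 = 1360/EI
Flexibility coefficient — unit upward force at 2: δ_{22} = L³/(3EI) = 72/EI.
With EI = 60000 kN·m²: δ_0 = 0.022672 m and δ_{22} = 0.0012 m/kN.
Compatibility — the spring shortens by R_2/k under the reaction it provides: δ_0 − R_2·δ_{22} = R_2/k. With 1/k = 0.000065 m/kN, R_2 = δ_0 / (δ_{22} + 1/k) = 0.022672 / (0.0012 + 0.000065) = 17.92 kN.
Moment equilibrium about 1: M_1 = Σ(load moments about 1) − R_2·L = 182.9 − 17.92×6 = 75.36 kN·m.

M_1 = 75.36 kN·m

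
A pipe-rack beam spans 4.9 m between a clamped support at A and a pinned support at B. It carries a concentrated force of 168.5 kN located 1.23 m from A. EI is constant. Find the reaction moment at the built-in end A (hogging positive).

Take the reaction at B as the redundant and release it; the primary structure is a cantilever fixed at A.
Primary-structure tip deflection at B by superposition:
  point load 168.5 at a = 1.23: Pa²(3L − a)/(6EI) = 572.3/EI
Flexibility coefficient — unit upward force at B: δ_{BB} = L³/(3EI) = 39.22/EI.
Compatibility at B: δ_0 − R_B·δ_{BB} = 0, so R_B = 572.3/39.22 = 14.59 kN.
Moment equilibrium about A: M_A = Σ(load moments about A) − R_B·L = 207.3 − 14.59×4.9 = 135.7 kN·m.

M_A = 135.7 kN·m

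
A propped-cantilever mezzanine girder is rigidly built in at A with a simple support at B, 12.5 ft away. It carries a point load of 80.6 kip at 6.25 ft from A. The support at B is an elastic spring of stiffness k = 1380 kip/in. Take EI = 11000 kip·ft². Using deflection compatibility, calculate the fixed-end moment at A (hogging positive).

M_A = 189.2 kip·ft

Choose R_B as the redundant. The primary structure is the cantilever fixed at A.
Primary-structure tip deflection at B by superposition:
  point load 80.6 at a = 6.25: Pa²(3L − a)/(6EI) = 16398/EI
Flexibility coefficient — unit upward force at B: δ_{BB} = L³/(3EI) = 651/EI.
With EI = 11000 kip·ft²: δ_0 = 1.4907 ft and δ_{BB} = 0.059186 ft/kip.
Compatibility — the spring shortens by R_B/k under the reaction it provides: δ_0 − R_B·δ_{BB} = R_B/k. With 1/k = 1/(1380×12) ft/kip = 0.00006 ft/kip, R_B = δ_0 / (δ_{BB} + 1/k) = 1.4907 / (0.059186 + 0.00006) = 25.16 kip.
Moment equilibrium about A: M_A = Σ(load moments about A) − R_B·L = 503.8 − 25.16×12.5 = 189.2 kip·ft.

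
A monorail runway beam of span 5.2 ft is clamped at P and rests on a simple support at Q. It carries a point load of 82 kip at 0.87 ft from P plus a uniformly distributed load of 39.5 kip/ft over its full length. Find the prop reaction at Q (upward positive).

R_Q = 80.28 kip

Take the reaction at Q as the redundant and release it; the primary structure is a cantilever fixed at P.
Primary-structure tip deflection at Q by superposition:
  point load 82 at a = 0.87: Pa²(3L − a)/(6EI) = 152.4/EI
  UDL 39.5: wL⁴/(8EI) = 3610/EI
  δ_0 = 3762/EI
Flexibility coefficient — unit upward force at Q: δ_{QQ} = L³/(3EI) = 46.87/EI.
The prop prevents deflection at Q: R_Q = δ_0/δ_{QQ} = 3762/46.87 = 80.28 kip.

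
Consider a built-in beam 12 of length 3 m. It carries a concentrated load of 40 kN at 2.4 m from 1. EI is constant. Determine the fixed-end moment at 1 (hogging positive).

Release both end moments; the primary structure is a simply-supported span 12 with redundants M_1 and M_2.
End rotations of the released simple span under the applied load (×1/EI):
  at 1: point load 40 at a = 2.4: Pab(L + b)/(6LEI) = 11.52/EI
  at 2: point load 40 at a = 2.4: Pab(L + a)/(6LEI) = 17.28/EI
  θ_10 = 11.52/EI,  θ_20 = 17.28/EI
Flexibility coefficients: a unit moment at one end gives L/(3EI) there and L/(6EI) at the far end, so f₁₁ = f₂₂ = 1/EI and f₁₂ = f₂₁ = 0.5/EI.
Compatibility — zero rotation at each built-in end:
  1 M_1 + 0.5 M_2 = 11.52
  0.5 M_1 + 1 M_2 = 17.28
Solving the pair gives M_1 = 3.84 kN·m and M_2 = 15.36 kN·m (hogging).

M_1 = 3.84 kN·m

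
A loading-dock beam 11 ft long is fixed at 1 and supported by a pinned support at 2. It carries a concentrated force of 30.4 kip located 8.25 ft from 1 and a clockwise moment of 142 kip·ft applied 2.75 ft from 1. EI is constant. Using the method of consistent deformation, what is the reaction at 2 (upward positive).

Take the reaction at 2 as the redundant and release it; the primary structure is a cantilever fixed at 1.
Downward deflection at the released point 2 due to the loads:
  point load 30.4 at a = 8.25: Pa²(3L − a)/(6EI) = 8535/EI
  clockwise couple 142 at a = 2.75: M₀a(2L − a)/(2EI) = 3759/EI
  δ_0 = 12294/EI
Tip deflection under a unit load at 2: L³/(3EI) = 443.7/EI.
Compatibility at 2: δ_0 − R_2·δ_{22} = 0, so R_2 = 12294/443.7 = 27.71 kip.

R_2 = 27.71 kip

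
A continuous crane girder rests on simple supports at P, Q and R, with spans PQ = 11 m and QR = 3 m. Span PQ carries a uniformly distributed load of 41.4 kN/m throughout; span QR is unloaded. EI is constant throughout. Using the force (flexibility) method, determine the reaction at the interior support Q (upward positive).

R_Q = 436.4 kN

Take M_Q as the redundant. Released structure: two simple spans PQ and QR with a hinge at Q.
End slopes at the hinge Q, treating each span as simply supported:
  span PQ: UDL 41.4: wL³/(24EI) = 2296/EI
  relative rotation θ_0 = (2296 + 0)/EI = 2296/EI
A unit hogging moment at Q produces rotation L₁/(3EI) + L₂/(3EI) = 4.667/EI.
Compatibility: M_Q·(L₁+L₂)/(3EI) = θ_0, giving M_Q = 492 kN·m (hogging).
Span PQ, ΣM about P with M_Q applied at Q: R_Q^{PQ}·11 = 2505 + 492, so R_Q^{PQ} = 272.4 kN and R_P = 455.4 − 272.4 = 183 kN.
Span QR, ΣM about R: R_Q^{QR}·3 = 0 + 492, so R_Q^{QR} = 164 kN and R_R = 0 − 164 = -164 kN.
R_Q = 272.4 + 164 = 436.4 kN.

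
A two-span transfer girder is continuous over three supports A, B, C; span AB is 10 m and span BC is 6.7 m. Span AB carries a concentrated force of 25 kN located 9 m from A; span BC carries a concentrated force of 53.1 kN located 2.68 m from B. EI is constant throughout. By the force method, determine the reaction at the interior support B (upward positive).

Release continuity at B by inserting a hinge; the redundant is the internal moment M_B. The primary structure is two simply-supported spans AB and BC.
Rotations at B on the released spans (each span's end-slope, ×1/EI):
  span AB: point load 25 at a = 9: Pab(L + a)/(6LEI) = 71.25/EI
  span BC: point load 53.1 at a = 2.68: Pab(L + b)/(6LEI) = 152.6/EI
  relative rotation θ_0 = (71.25 + 152.6)/EI = 223.8/EI
A unit hogging moment at B produces rotation L₁/(3EI) + L₂/(3EI) = 5.567/EI.
Compatibility: M_B·(L₁+L₂)/(3EI) = θ_0, giving M_B = 40.2 kN·m (hogging).
Span AB, ΣM about A with M_B applied at B: R_B^{AB}·10 = 225 + 40.2, so R_B^{AB} = 26.52 kN and R_A = 25 − 26.52 = -1.52 kN.
Span BC, ΣM about C: R_B^{BC}·6.7 = 213.5 + 40.2, so R_B^{BC} = 37.86 kN and R_C = 53.1 − 37.86 = 15.24 kN.
R_B = 26.52 + 37.86 = 64.38 kN.

R_B = 64.38 kN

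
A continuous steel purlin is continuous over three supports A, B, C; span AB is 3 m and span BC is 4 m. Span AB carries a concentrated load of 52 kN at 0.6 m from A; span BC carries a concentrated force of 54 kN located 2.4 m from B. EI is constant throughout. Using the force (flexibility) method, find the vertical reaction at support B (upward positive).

R_B = 47.84 kN

Take M_B as the redundant. Released structure: two simple spans AB and BC with a hinge at B.
Discontinuity in slope at B on the released structure — sum the simple-span end rotations:
  span AB: point load 52 at a = 0.6: Pab(L + a)/(6LEI) = 14.98/EI
  span BC: point load 54 at a = 2.4: Pab(L + b)/(6LEI) = 48.38/EI
  relative rotation θ_0 = (14.98 + 48.38)/EI = 63.36/EI
A unit hogging moment at B produces rotation L₁/(3EI) + L₂/(3EI) = 2.333/EI.
Slope continuity at B: θ_0 = M_B·2.333/EI, so M_B = 63.36/2.333 = 27.15 kN·m (hogging).
Span AB, ΣM about A with M_B applied at B: R_B^{AB}·3 = 31.2 + 27.15, so R_B^{AB} = 19.45 kN and R_A = 52 − 19.45 = 32.55 kN.
Span BC, ΣM about C: R_B^{BC}·4 = 86.4 + 27.15, so R_B^{BC} = 28.39 kN and R_C = 54 − 28.39 = 25.61 kN.
R_B = 19.45 + 28.39 = 47.84 kN.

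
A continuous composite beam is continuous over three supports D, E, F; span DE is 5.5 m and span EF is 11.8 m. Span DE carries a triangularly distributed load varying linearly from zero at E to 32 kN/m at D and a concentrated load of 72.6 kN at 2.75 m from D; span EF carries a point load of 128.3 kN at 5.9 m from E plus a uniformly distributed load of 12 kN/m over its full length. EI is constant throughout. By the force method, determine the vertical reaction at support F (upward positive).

R_F = 102.9 kN

Insert a hinge at E; M_E is the redundant, and each span becomes simply supported.
Discontinuity in slope at E on the released structure — sum the simple-span end rotations:
  span DE: triangular load, peak 32: 7w₀L³/(360EI) = 103.5/EI
  span DE: point load 72.6 at a = 2.75: Pab(L + a)/(6LEI) = 137.3/EI
  span EF: point load 128.3 at a = 5.9: Pab(L + b)/(6LEI) = 1117/EI
  span EF: UDL 12: wL³/(24EI) = 821.5/EI
  relative rotation θ_0 = (240.8 + 1938)/EI = 2179/EI
A unit hogging moment at E produces rotation L₁/(3EI) + L₂/(3EI) = 5.767/EI.
Compatibility: M_E·(L₁+L₂)/(3EI) = θ_0, giving M_E = 377.8 kN·m (hogging).
Span EF, ΣM about F: R_E^{EF}·11.8 = 1592 + 377.8, so R_E^{EF} = 167 kN and R_F = 269.9 − 167 = 102.9 kN.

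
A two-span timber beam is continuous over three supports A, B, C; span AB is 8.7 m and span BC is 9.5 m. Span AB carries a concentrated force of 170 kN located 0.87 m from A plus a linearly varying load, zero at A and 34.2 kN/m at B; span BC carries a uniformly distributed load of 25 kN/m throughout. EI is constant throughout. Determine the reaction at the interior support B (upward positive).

R_B = 293.2 kN

Release continuity at B by inserting a hinge; the redundant is the internal moment M_B. The primary structure is two simply-supported spans AB and BC.
Discontinuity in slope at B on the released structure — sum the simple-span end rotations:
  span AB: point load 170 at a = 0.87: Pab(L + a)/(6LEI) = 212.3/EI
  span AB: triangular load, peak 34.2: w₀L³/(45EI) = 500.5/EI
  span BC: UDL 25: wL³/(24EI) = 893.1/EI
  relative rotation θ_0 = (712.8 + 893.1)/EI = 1606/EI
A unit hogging moment at B produces rotation L₁/(3EI) + L₂/(3EI) = 6.067/EI.
Slope continuity at B: θ_0 = M_B·6.067/EI, so M_B = 1606/6.067 = 264.7 kN·m (hogging).
Span AB, ΣM about A with M_B applied at B: R_B^{AB}·8.7 = 1011 + 264.7, so R_B^{AB} = 146.6 kN and R_A = 318.8 − 146.6 = 172.2 kN.
Span BC, ΣM about C: R_B^{BC}·9.5 = 1128 + 264.7, so R_B^{BC} = 146.6 kN and R_C = 237.5 − 146.6 = 90.89 kN.
R_B = 146.6 + 146.6 = 293.2 kN.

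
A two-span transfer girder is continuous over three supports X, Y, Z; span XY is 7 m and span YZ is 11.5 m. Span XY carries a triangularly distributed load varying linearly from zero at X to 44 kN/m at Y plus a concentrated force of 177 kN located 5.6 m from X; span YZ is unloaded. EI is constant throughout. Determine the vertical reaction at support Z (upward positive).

R_Z = -10.6 kN

Insert a hinge at Y; M_Y is the redundant, and each span becomes simply supported.
Rotations at Y on the released spans (each span's end-slope, ×1/EI):
  span XY: triangular load, peak 44: w₀L³/(45EI) = 335.4/EI
  span XY: point load 177 at a = 5.6: Pab(L + a)/(6LEI) = 416.3/EI
  relative rotation θ_0 = (751.7 + 0)/EI = 751.7/EI
A unit hogging moment at Y produces rotation L₁/(3EI) + L₂/(3EI) = 6.167/EI.
Slope continuity at Y: θ_0 = M_Y·6.167/EI, so M_Y = 751.7/6.167 = 121.9 kN·m (hogging).
Span YZ, ΣM about Z: R_Y^{YZ}·11.5 = 0 + 121.9, so R_Y^{YZ} = 10.6 kN and R_Z = 0 − 10.6 = -10.6 kN.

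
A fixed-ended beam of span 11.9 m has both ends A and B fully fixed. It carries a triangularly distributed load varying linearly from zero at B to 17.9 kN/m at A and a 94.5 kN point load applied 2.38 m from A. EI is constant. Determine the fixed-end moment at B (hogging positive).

Take the two fixed-end moments M_A, M_B as redundants; the released structure is the simple span AB.
End rotations of the released simple span under the applied load (×1/EI):
  at A: triangular load, peak 17.9: w₀L³/(45EI) = 670.3/EI
  at B: triangular load, peak 17.9: 7w₀L³/(360EI) = 586.5/EI
  at A: point load 94.5 at a = 2.38: Pab(L + b)/(6LEI) = 642.3/EI
  at B: point load 94.5 at a = 2.38: Pab(L + a)/(6LEI) = 428.2/EI
  θ_A0 = 1313/EI,  θ_B0 = 1015/EI
Flexibility coefficients: a unit moment at one end gives L/(3EI) there and L/(6EI) at the far end, so f₁₁ = f₂₂ = 3.967/EI and f₁₂ = f₂₁ = 1.983/EI.
Compatibility — zero rotation at each built-in end:
  3.967 M_A + 1.983 M_B = 1313
  1.983 M_A + 3.967 M_B = 1015
Solving the pair gives M_A = 270.7 kN·m and M_B = 120.5 kN·m (hogging).

M_B = 120.5 kN·m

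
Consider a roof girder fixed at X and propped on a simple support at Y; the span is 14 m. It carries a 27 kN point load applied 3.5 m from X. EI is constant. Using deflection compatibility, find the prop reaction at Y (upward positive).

R_Y = 2.32 kN

Take the reaction at Y as the redundant and release it; the primary structure is a cantilever fixed at X.
Primary-structure tip deflection at Y by superposition:
  point load 27 at a = 3.5: Pa²(3L − a)/(6EI) = 2122/EI
Tip deflection under a unit load at Y: L³/(3EI) = 914.7/EI.
Compatibility at Y: δ_0 − R_Y·δ_{YY} = 0, so R_Y = 2122/914.7 = 2.32 kN.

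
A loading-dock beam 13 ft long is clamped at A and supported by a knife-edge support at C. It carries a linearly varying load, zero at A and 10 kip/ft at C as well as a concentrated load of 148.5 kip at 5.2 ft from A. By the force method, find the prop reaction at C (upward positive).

Release the roller at C. Primary structure: cantilever fixed at A.
Free-end deflection of the primary structure under the applied loading (downward +):
  triangular load, peak 10 at the free end: 11w₀L⁴/(120EI) = 26181/EI
  point load 148.5 at a = 5.2: Pa²(3L − a)/(6EI) = 22620/EI
  δ_0 = 48801/EI
Tip deflection under a unit load at C: L³/(3EI) = 732.3/EI.
Compatibility at C: δ_0 − R_C·δ_{CC} = 0, so R_C = 48801/732.3 = 66.64 kip.

R_C = 66.64 kip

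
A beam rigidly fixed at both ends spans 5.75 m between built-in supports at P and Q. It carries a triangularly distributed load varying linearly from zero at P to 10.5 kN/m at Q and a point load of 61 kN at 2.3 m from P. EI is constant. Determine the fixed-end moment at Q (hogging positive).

Release both end moments; the primary structure is a simply-supported span PQ with redundants M_P and M_Q.
On the primary (simply-supported) span, the end slopes from the loading are:
  at P: triangular load, peak 10.5: 7w₀L³/(360EI) = 38.81/EI
  at Q: triangular load, peak 10.5: w₀L³/(45EI) = 44.36/EI
  at P: point load 61 at a = 2.3: Pab(L + b)/(6LEI) = 129.1/EI
  at Q: point load 61 at a = 2.3: Pab(L + a)/(6LEI) = 112.9/EI
  θ_P0 = 167.9/EI,  θ_Q0 = 157.3/EI
Flexibility coefficients: a unit moment at one end gives L/(3EI) there and L/(6EI) at the far end, so f₁₁ = f₂₂ = 1.917/EI and f₁₂ = f₂₁ = 0.9583/EI.
Compatibility — zero rotation at each built-in end:
  1.917 M_P + 0.9583 M_Q = 167.9
  0.9583 M_P + 1.917 M_Q = 157.3
Solving the pair gives M_P = 62.08 kN·m and M_Q = 51.03 kN·m (hogging).

M_Q = 51.03 kN·m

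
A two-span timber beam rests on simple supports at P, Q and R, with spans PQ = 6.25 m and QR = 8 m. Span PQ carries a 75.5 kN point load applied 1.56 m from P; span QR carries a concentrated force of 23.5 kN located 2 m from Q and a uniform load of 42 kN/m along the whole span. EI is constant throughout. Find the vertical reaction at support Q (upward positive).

Release continuity at Q by inserting a hinge; the redundant is the internal moment M_Q. The primary structure is two simply-supported spans PQ and QR.
End slopes at the hinge Q, treating each span as simply supported:
  span PQ: point load 75.5 at a = 1.56: Pab(L + a)/(6LEI) = 115/EI
  span QR: point load 23.5 at a = 2: Pab(L + b)/(6LEI) = 82.25/EI
  span QR: UDL 42: wL³/(24EI) = 896/EI
  relative rotation θ_0 = (115 + 978.2)/EI = 1093/EI
A unit hogging moment at Q produces rotation L₁/(3EI) + L₂/(3EI) = 4.75/EI.
Compatibility: M_Q·(L₁+L₂)/(3EI) = θ_0, giving M_Q = 230.2 kN·m (hogging).
Span PQ, ΣM about P with M_Q applied at Q: R_Q^{PQ}·6.25 = 117.8 + 230.2, so R_Q^{PQ} = 55.67 kN and R_P = 75.5 − 55.67 = 19.83 kN.
Span QR, ΣM about R: R_Q^{QR}·8 = 1485 + 230.2, so R_Q^{QR} = 214.4 kN and R_R = 359.5 − 214.4 = 145.1 kN.
R_Q = 55.67 + 214.4 = 270.1 kN.

R_Q = 270.1 kN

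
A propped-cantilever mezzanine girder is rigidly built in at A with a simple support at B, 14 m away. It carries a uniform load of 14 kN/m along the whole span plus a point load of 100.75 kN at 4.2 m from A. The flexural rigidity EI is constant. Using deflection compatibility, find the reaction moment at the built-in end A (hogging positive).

M_A = 594.8 kN·m

Remove the prop at B; the released (primary) structure is a cantilever built in at A.
Free-end deflection of the primary structure under the applied loading (downward +):
  UDL 14: wL⁴/(8EI) = 67228/EI
  point load 100.75 at a = 4.2: Pa²(3L − a)/(6EI) = 11197/EI
  δ_0 = 78425/EI
Flexibility coefficient — unit upward force at B: δ_{BB} = L³/(3EI) = 914.7/EI.
The prop prevents deflection at B: R_B = δ_0/δ_{BB} = 78425/914.7 = 85.74 kN.
Moment equilibrium about A: M_A = Σ(load moments about A) − R_B·L = 1795 − 85.74×14 = 594.8 kN·m.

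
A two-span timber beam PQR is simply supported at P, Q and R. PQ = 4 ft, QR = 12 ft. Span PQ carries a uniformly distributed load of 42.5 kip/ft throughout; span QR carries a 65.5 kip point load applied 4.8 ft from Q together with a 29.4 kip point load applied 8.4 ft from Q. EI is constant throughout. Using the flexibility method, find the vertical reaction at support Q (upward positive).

Insert a hinge at Q; M_Q is the redundant, and each span becomes simply supported.
End slopes at the hinge Q, treating each span as simply supported:
  span PQ: UDL 42.5: wL³/(24EI) = 113.3/EI
  span QR: point load 65.5 at a = 4.8: Pab(L + b)/(6LEI) = 603.6/EI
  span QR: point load 29.4 at a = 8.4: Pab(L + b)/(6LEI) = 192.6/EI
  relative rotation θ_0 = (113.3 + 796.3)/EI = 909.6/EI
A unit hogging moment at Q produces rotation L₁/(3EI) + L₂/(3EI) = 5.333/EI.
Compatibility: M_Q·(L₁+L₂)/(3EI) = θ_0, giving M_Q = 170.6 kip·ft (hogging).
Span PQ, ΣM about P with M_Q applied at Q: R_Q^{PQ}·4 = 340 + 170.6, so R_Q^{PQ} = 127.6 kip and R_P = 170 − 127.6 = 42.36 kip.
Span QR, ΣM about R: R_Q^{QR}·12 = 577.4 + 170.6, so R_Q^{QR} = 62.33 kip and R_R = 94.9 − 62.33 = 32.57 kip.
R_Q = 127.6 + 62.33 = 190 kip.

R_Q = 190 kip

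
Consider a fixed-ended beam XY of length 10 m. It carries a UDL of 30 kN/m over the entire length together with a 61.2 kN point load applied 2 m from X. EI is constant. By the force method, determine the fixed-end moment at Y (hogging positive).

Take the two fixed-end moments M_X, M_Y as redundants; the released structure is the simple span XY.
End rotations of the released simple span under the applied load (×1/EI):
  at X: UDL 30: wL³/(24EI) = 1250/EI
  at Y: UDL 30: wL³/(24EI) = 1250/EI
  at X: point load 61.2 at a = 2: Pab(L + b)/(6LEI) = 293.8/EI
  at Y: point load 61.2 at a = 2: Pab(L + a)/(6LEI) = 195.8/EI
  θ_X0 = 1544/EI,  θ_Y0 = 1446/EI
Flexibility coefficients: a unit moment at one end gives L/(3EI) there and L/(6EI) at the far end, so f₁₁ = f₂₂ = 3.333/EI and f₁₂ = f₂₁ = 1.667/EI.
Compatibility — zero rotation at each built-in end:
  3.333 M_X + 1.667 M_Y = 1544
  1.667 M_X + 3.333 M_Y = 1446
Solving the pair gives M_X = 328.3 kN·m and M_Y = 269.6 kN·m (hogging).

M_Y = 269.6 kN·m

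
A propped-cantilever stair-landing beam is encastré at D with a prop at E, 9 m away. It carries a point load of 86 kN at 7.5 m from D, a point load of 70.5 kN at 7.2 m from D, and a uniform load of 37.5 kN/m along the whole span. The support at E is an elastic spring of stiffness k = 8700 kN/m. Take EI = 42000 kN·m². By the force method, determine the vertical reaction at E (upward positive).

Take the reaction at E as the redundant and release it; the primary structure is a cantilever fixed at D.
Free-end deflection of the primary structure under the applied loading (downward +):
  point load 86 at a = 7.5: Pa²(3L − a)/(6EI) = 15722/EI
  point load 70.5 at a = 7.2: Pa²(3L − a)/(6EI) = 12061/EI
  UDL 37.5: wL⁴/(8EI) = 30755/EI
  δ_0 = 58537/EI
Flexibility coefficient — unit upward force at E: δ_{EE} = L³/(3EI) = 243/EI.
With EI = 42000 kN·m²: δ_0 = 1.3937 m and δ_{EE} = 0.005786 m/kN.
Compatibility — the spring shortens by R_E/k under the reaction it provides: δ_0 − R_E·δ_{EE} = R_E/k. With 1/k = 0.000115 m/kN, R_E = δ_0 / (δ_{EE} + 1/k) = 1.3937 / (0.005786 + 0.000115) = 236.2 kN.

R_E = 236.2 kN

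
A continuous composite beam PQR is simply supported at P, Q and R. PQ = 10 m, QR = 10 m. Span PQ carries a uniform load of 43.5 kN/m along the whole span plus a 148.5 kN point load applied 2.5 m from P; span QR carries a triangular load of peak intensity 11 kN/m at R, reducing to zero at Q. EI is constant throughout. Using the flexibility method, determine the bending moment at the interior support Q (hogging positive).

M_Q = 391 kN·m

Insert a hinge at Q; M_Q is the redundant, and each span becomes simply supported.
Rotations at Q on the released spans (each span's end-slope, ×1/EI):
  span PQ: UDL 43.5: wL³/(24EI) = 1812/EI
  span PQ: point load 148.5 at a = 2.5: Pab(L + a)/(6LEI) = 580.1/EI
  span QR: triangular load, peak 11: 7w₀L³/(360EI) = 213.9/EI
  relative rotation θ_0 = (2393 + 213.9)/EI = 2606/EI
A unit hogging moment at Q produces rotation L₁/(3EI) + L₂/(3EI) = 6.667/EI.
Compatibility: M_Q·(L₁+L₂)/(3EI) = θ_0, giving M_Q = 391 kN·m (hogging).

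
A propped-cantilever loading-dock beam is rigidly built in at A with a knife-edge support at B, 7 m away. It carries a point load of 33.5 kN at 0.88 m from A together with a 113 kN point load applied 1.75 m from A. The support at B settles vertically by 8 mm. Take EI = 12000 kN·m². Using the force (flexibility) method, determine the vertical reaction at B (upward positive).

Take the reaction at B as the redundant and release it; the primary structure is a cantilever fixed at A.
Free-end deflection of the primary structure under the applied loading (downward +):
  point load 33.5 at a = 0.88: Pa²(3L − a)/(6EI) = 86.99/EI
  point load 113 at a = 1.75: Pa²(3L − a)/(6EI) = 1110/EI
  δ_0 = 1197/EI
Flexibility coefficient — unit upward force at B: δ_{BB} = L³/(3EI) = 114.3/EI.
With EI = 12000 kN·m²: δ_0 = 0.099773 m and δ_{BB} = 0.009528 m/kN.
Compatibility — the beam at B must follow the support down by 0.008 m: δ_0 − R_B·δ_{BB} = 0.008, so R_B = (0.099773 − 0.008)/0.009528 = 9.632 kN.

R_B = 9.632 kN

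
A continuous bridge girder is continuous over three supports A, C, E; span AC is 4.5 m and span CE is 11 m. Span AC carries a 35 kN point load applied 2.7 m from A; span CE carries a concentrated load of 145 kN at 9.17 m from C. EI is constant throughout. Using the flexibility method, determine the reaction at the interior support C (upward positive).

Insert a hinge at C; M_C is the redundant, and each span becomes simply supported.
Rotations at C on the released spans (each span's end-slope, ×1/EI):
  span AC: point load 35 at a = 2.7: Pab(L + a)/(6LEI) = 45.36/EI
  span CE: point load 145 at a = 9.17: Pab(L + b)/(6LEI) = 473/EI
  relative rotation θ_0 = (45.36 + 473)/EI = 518.4/EI
A unit hogging moment at C produces rotation L₁/(3EI) + L₂/(3EI) = 5.167/EI.
Slope continuity at C: θ_0 = M_C·5.167/EI, so M_C = 518.4/5.167 = 100.3 kN·m (hogging).
Span AC, ΣM about A with M_C applied at C: R_C^{AC}·4.5 = 94.5 + 100.3, so R_C^{AC} = 43.3 kN and R_A = 35 − 43.3 = -8.296 kN.
Span CE, ΣM about E: R_C^{CE}·11 = 265.4 + 100.3, so R_C^{CE} = 33.24 kN and R_E = 145 − 33.24 = 111.8 kN.
R_C = 43.3 + 33.24 = 76.54 kN.

R_C = 76.54 kN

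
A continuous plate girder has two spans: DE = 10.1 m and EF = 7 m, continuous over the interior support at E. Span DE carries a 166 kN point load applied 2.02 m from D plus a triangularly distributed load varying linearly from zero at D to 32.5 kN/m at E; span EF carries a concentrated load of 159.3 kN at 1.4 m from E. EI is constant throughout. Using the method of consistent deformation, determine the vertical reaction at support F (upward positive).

Take M_E as the redundant. Released structure: two simple spans DE and EF with a hinge at E.
Rotations at E on the released spans (each span's end-slope, ×1/EI):
  span DE: point load 166 at a = 2.02: Pab(L + a)/(6LEI) = 541.9/EI
  span DE: triangular load, peak 32.5: w₀L³/(45EI) = 744.1/EI
  span EF: point load 159.3 at a = 1.4: Pab(L + b)/(6LEI) = 374.7/EI
  relative rotation θ_0 = (1286 + 374.7)/EI = 1661/EI
A unit hogging moment at E produces rotation L₁/(3EI) + L₂/(3EI) = 5.7/EI.
Slope continuity at E: θ_0 = M_E·5.7/EI, so M_E = 1661/5.7 = 291.3 kN·m (hogging).
Span EF, ΣM about F: R_E^{EF}·7 = 892.1 + 291.3, so R_E^{EF} = 169.1 kN and R_F = 159.3 − 169.1 = -9.76 kN.

R_F = -9.76 kN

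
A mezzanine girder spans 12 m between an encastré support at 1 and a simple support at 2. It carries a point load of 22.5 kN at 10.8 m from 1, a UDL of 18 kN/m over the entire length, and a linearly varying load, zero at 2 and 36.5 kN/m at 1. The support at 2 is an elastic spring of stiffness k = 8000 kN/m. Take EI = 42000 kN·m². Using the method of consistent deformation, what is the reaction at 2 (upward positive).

Release the roller at 2. Primary structure: cantilever fixed at 1.
Deflection at 2 on the released cantilever, summing each load's contribution:
  point load 22.5 at a = 10.8: Pa²(3L − a)/(6EI) = 11022/EI
  UDL 18: wL⁴/(8EI) = 46656/EI
  triangular load, peak 36.5 at the fixed end: w₀L⁴/(30EI) = 25229/EI
  δ_0 = 82907/EI
Tip deflection under a unit load at 2: L³/(3EI) = 576/EI.
With EI = 42000 kN·m²: δ_0 = 1.974 m and δ_{22} = 0.013714 m/kN.
Compatibility — the spring shortens by R_2/k under the reaction it provides: δ_0 − R_2·δ_{22} = R_2/k. With 1/k = 0.000125 m/kN, R_2 = δ_0 / (δ_{22} + 1/k) = 1.974 / (0.013714 + 0.000125) = 142.6 kN.

R_2 = 142.6 kN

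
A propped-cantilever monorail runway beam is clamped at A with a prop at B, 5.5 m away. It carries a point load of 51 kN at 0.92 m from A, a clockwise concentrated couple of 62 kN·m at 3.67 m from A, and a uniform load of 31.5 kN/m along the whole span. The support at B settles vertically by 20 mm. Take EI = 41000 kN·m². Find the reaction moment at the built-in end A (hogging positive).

Take the reaction at B as the redundant and release it; the primary structure is a cantilever fixed at A.
Primary-structure tip deflection at B by superposition:
  point load 51 at a = 0.92: Pa²(3L − a)/(6EI) = 112.1/EI
  clockwise couple 62 at a = 3.67: M₀a(2L − a)/(2EI) = 833.9/EI
  UDL 31.5: wL⁴/(8EI) = 3603/EI
  δ_0 = 4549/EI
Tip deflection under a unit load at B: L³/(3EI) = 55.46/EI.
With EI = 41000 kN·m²: δ_0 = 0.11095 m and δ_{BB} = 0.001353 m/kN.
Compatibility — the beam at B must follow the support down by 0.02 m: δ_0 − R_B·δ_{BB} = 0.02, so R_B = (0.11095 − 0.02)/0.001353 = 67.24 kN.
Moment equilibrium about A: M_A = Σ(load moments about A) − R_B·L = 585.4 − 67.24×5.5 = 215.5 kN·m.

M_A = 215.5 kN·m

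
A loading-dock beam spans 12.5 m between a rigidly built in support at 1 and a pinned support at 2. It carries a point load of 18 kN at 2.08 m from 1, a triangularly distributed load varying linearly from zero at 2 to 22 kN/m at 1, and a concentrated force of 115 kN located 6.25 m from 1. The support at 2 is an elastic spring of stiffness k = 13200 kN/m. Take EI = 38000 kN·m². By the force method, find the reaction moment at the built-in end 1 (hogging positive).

Remove the prop at 2; the released (primary) structure is a cantilever built in at 1.
Primary-structure tip deflection at 2 by superposition:
  point load 18 at a = 2.08: Pa²(3L − a)/(6EI) = 459.7/EI
  triangular load, peak 22 at the fixed end: w₀L⁴/(30EI) = 17904/EI
  point load 115 at a = 6.25: Pa²(3L − a)/(6EI) = 23397/EI
  δ_0 = 41760/EI
Flexibility coefficient — unit upward force at 2: δ_{22} = L³/(3EI) = 651/EI.
With EI = 38000 kN·m²: δ_0 = 1.099 m and δ_{22} = 0.017133 m/kN.
Compatibility — the spring shortens by R_2/k under the reaction it provides: δ_0 − R_2·δ_{22} = R_2/k. With 1/k = 0.000076 m/kN, R_2 = δ_0 / (δ_{22} + 1/k) = 1.099 / (0.017133 + 0.000076) = 63.86 kN.
Moment equilibrium about 1: M_1 = Σ(load moments about 1) − R_2·L = 1329 − 63.86×12.5 = 530.8 kN·m.

M_1 = 530.8 kN·m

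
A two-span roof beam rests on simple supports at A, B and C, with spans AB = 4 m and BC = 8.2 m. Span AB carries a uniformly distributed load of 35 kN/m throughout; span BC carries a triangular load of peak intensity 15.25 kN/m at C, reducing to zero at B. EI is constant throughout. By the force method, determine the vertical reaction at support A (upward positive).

R_A = 54.21 kN

Take M_B as the redundant. Released structure: two simple spans AB and BC with a hinge at B.
Rotations at B on the released spans (each span's end-slope, ×1/EI):
  span AB: UDL 35: wL³/(24EI) = 93.33/EI
  span BC: triangular load, peak 15.25: 7w₀L³/(360EI) = 163.5/EI
  relative rotation θ_0 = (93.33 + 163.5)/EI = 256.8/EI
A unit hogging moment at B produces rotation L₁/(3EI) + L₂/(3EI) = 4.067/EI.
Slope continuity at B: θ_0 = M_B·4.067/EI, so M_B = 256.8/4.067 = 63.15 kN·m (hogging).
Span AB, ΣM about A with M_B applied at B: R_B^{AB}·4 = 280 + 63.15, so R_B^{AB} = 85.79 kN and R_A = 140 − 85.79 = 54.21 kN.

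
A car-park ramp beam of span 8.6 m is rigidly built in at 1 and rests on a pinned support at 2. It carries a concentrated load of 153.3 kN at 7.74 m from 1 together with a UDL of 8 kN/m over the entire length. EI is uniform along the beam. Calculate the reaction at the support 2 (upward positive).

R_2 = 156.2 kN

Choose R_2 as the redundant. The primary structure is the cantilever fixed at 1.
Free-end deflection of the primary structure under the applied loading (downward +):
  point load 153.3 at a = 7.74: Pa²(3L − a)/(6EI) = 27643/EI
  UDL 8: wL⁴/(8EI) = 5470/EI
  δ_0 = 33113/EI
Flexibility coefficient — unit upward force at 2: δ_{22} = L³/(3EI) = 212/EI.
The prop prevents deflection at 2: R_2 = δ_0/δ_{22} = 33113/212 = 156.2 kN.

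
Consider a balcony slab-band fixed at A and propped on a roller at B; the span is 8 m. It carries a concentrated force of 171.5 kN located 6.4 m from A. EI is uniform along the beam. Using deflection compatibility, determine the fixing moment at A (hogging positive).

Choose R_B as the redundant. The primary structure is the cantilever fixed at A.
Free-end deflection of the primary structure under the applied loading (downward +):
  point load 171.5 at a = 6.4: Pa²(3L − a)/(6EI) = 20606/EI
Tip deflection under a unit load at B: L³/(3EI) = 170.7/EI.
The prop prevents deflection at B: R_B = δ_0/δ_{BB} = 20606/170.7 = 120.7 kN.
Moment equilibrium about A: M_A = Σ(load moments about A) − R_B·L = 1098 − 120.7×8 = 131.7 kN·m.

M_A = 131.7 kN·m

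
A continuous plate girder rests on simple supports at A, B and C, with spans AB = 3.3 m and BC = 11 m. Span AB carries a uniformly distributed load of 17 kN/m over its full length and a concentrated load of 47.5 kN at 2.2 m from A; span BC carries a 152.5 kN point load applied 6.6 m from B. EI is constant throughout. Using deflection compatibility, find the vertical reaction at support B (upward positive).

Release continuity at B by inserting a hinge; the redundant is the internal moment M_B. The primary structure is two simply-supported spans AB and BC.
Discontinuity in slope at B on the released structure — sum the simple-span end rotations:
  span AB: UDL 17: wL³/(24EI) = 25.46/EI
  span AB: point load 47.5 at a = 2.2: Pab(L + a)/(6LEI) = 31.93/EI
  span BC: point load 152.5 at a = 6.6: Pab(L + b)/(6LEI) = 1033/EI
  relative rotation θ_0 = (57.39 + 1033)/EI = 1091/EI
A unit hogging moment at B produces rotation L₁/(3EI) + L₂/(3EI) = 4.767/EI.
Slope continuity at B: θ_0 = M_B·4.767/EI, so M_B = 1091/4.767 = 228.8 kN·m (hogging).
Span AB, ΣM about A with M_B applied at B: R_B^{AB}·3.3 = 197.1 + 228.8, so R_B^{AB} = 129.1 kN and R_A = 103.6 − 129.1 = -25.46 kN.
Span BC, ΣM about C: R_B^{BC}·11 = 671 + 228.8, so R_B^{BC} = 81.8 kN and R_C = 152.5 − 81.8 = 70.7 kN.
R_B = 129.1 + 81.8 = 210.9 kN.

R_B = 210.9 kN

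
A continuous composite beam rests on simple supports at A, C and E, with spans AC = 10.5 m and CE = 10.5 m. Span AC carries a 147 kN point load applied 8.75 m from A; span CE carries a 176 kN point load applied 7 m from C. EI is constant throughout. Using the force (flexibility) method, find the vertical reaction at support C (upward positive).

Take M_C as the redundant. Released structure: two simple spans AC and CE with a hinge at C.
Rotations at C on the released spans (each span's end-slope, ×1/EI):
  span AC: point load 147 at a = 8.75: Pab(L + a)/(6LEI) = 687.8/EI
  span CE: point load 176 at a = 7: Pab(L + b)/(6LEI) = 958.2/EI
  relative rotation θ_0 = (687.8 + 958.2)/EI = 1646/EI
A unit hogging moment at C produces rotation L₁/(3EI) + L₂/(3EI) = 7/EI.
Slope continuity at C: θ_0 = M_C·7/EI, so M_C = 1646/7 = 235.1 kN·m (hogging).
Span AC, ΣM about A with M_C applied at C: R_C^{AC}·10.5 = 1286 + 235.1, so R_C^{AC} = 144.9 kN and R_A = 147 − 144.9 = 2.105 kN.
Span CE, ΣM about E: R_C^{CE}·10.5 = 616 + 235.1, so R_C^{CE} = 81.06 kN and R_E = 176 − 81.06 = 94.94 kN.
R_C = 144.9 + 81.06 = 226 kN.

R_C = 226 kN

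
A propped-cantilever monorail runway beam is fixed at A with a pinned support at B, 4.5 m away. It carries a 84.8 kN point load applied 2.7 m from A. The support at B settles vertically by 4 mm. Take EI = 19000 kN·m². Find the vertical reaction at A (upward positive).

Take the reaction at B as the redundant and release it; the primary structure is a cantilever fixed at A.
Downward deflection at the released point B due to the loads:
  point load 84.8 at a = 2.7: Pa²(3L − a)/(6EI) = 1113/EI
Tip deflection under a unit load at B: L³/(3EI) = 30.38/EI.
With EI = 19000 kN·m²: δ_0 = 0.058566 m and δ_{BB} = 0.001599 m/kN.
Compatibility — the beam at B must follow the support down by 0.004 m: δ_0 − R_B·δ_{BB} = 0.004, so R_B = (0.058566 − 0.004)/0.001599 = 34.13 kN.
Vertical equilibrium: R_A = ΣP − R_B = 84.8 − 34.13 = 50.67 kN.

R_A = 50.67 kN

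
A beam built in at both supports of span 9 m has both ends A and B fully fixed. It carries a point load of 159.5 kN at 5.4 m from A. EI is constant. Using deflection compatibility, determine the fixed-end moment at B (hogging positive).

Take the two fixed-end moments M_A, M_B as redundants; the released structure is the simple span AB.
On the primary (simply-supported) span, the end slopes from the loading are:
  at A: point load 159.5 at a = 5.4: Pab(L + b)/(6LEI) = 723.5/EI
  at B: point load 159.5 at a = 5.4: Pab(L + a)/(6LEI) = 826.8/EI
  θ_A0 = 723.5/EI,  θ_B0 = 826.8/EI
Flexibility coefficients: a unit moment at one end gives L/(3EI) there and L/(6EI) at the far end, so f₁₁ = f₂₂ = 3/EI and f₁₂ = f₂₁ = 1.5/EI.
Compatibility — zero rotation at each built-in end:
  3 M_A + 1.5 M_B = 723.5
  1.5 M_A + 3 M_B = 826.8
Solving the pair gives M_A = 137.8 kN·m and M_B = 206.7 kN·m (hogging).

M_B = 206.7 kN·m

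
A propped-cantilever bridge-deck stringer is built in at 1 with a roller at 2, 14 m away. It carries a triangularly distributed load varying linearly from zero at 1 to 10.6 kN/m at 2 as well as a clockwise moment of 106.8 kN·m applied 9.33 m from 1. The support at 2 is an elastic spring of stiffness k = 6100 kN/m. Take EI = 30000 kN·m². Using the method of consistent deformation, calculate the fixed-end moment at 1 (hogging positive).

Remove the prop at 2; the released (primary) structure is a cantilever built in at 1.
Deflection at 2 on the released cantilever, summing each load's contribution:
  triangular load, peak 10.6 at the free end: 11w₀L⁴/(120EI) = 37328/EI
  clockwise couple 106.8 at a = 9.33: M₀a(2L − a)/(2EI) = 9302/EI
  δ_0 = 46629/EI
Flexibility coefficient — unit upward force at 2: δ_{22} = L³/(3EI) = 914.7/EI.
With EI = 30000 kN·m²: δ_0 = 1.5543 m and δ_{22} = 0.030489 m/kN.
Compatibility — the spring shortens by R_2/k under the reaction it provides: δ_0 − R_2·δ_{22} = R_2/k. With 1/k = 0.000164 m/kN, R_2 = δ_0 / (δ_{22} + 1/k) = 1.5543 / (0.030489 + 0.000164) = 50.71 kN.
Moment equilibrium about 1: M_1 = Σ(load moments about 1) − R_2·L = 799.3 − 50.71×14 = 89.44 kN·m.

M_1 = 89.44 kN·m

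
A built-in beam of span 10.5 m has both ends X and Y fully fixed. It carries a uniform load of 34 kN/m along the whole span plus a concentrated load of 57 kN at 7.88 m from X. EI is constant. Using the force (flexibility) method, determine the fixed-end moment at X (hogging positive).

M_X = 340.3 kN·m

Release both end moments; the primary structure is a simply-supported span XY with redundants M_X and M_Y.
End rotations of the released simple span under the applied load (×1/EI):
  at X: UDL 34: wL³/(24EI) = 1640/EI
  at Y: UDL 34: wL³/(24EI) = 1640/EI
  at X: point load 57 at a = 7.88: Pab(L + b)/(6LEI) = 245.1/EI
  at Y: point load 57 at a = 7.88: Pab(L + a)/(6LEI) = 343.3/EI
  θ_X0 = 1885/EI,  θ_Y0 = 1983/EI
Flexibility coefficients: a unit moment at one end gives L/(3EI) there and L/(6EI) at the far end, so f₁₁ = f₂₂ = 3.5/EI and f₁₂ = f₂₁ = 1.75/EI.
Compatibility — zero rotation at each built-in end:
  3.5 M_X + 1.75 M_Y = 1885
  1.75 M_X + 3.5 M_Y = 1983
Solving the pair gives M_X = 340.3 kN·m and M_Y = 396.5 kN·m (hogging).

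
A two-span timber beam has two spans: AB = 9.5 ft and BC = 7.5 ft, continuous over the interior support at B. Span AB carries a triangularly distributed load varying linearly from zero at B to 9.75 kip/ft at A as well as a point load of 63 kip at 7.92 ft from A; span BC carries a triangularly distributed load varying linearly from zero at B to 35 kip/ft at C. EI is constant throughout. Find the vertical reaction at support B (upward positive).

Release continuity at B by inserting a hinge; the redundant is the internal moment M_B. The primary structure is two simply-supported spans AB and BC.
Discontinuity in slope at B on the released structure — sum the simple-span end rotations:
  span AB: triangular load, peak 9.75: 7w₀L³/(360EI) = 162.5/EI
  span AB: point load 63 at a = 7.92: Pab(L + a)/(6LEI) = 240.9/EI
  span BC: triangular load, peak 35: 7w₀L³/(360EI) = 287.1/EI
  relative rotation θ_0 = (403.5 + 287.1)/EI = 690.6/EI
A unit hogging moment at B produces rotation L₁/(3EI) + L₂/(3EI) = 5.667/EI.
Slope continuity at B: θ_0 = M_B·5.667/EI, so M_B = 690.6/5.667 = 121.9 kip·ft (hogging).
Span AB, ΣM about A with M_B applied at B: R_B^{AB}·9.5 = 645.6 + 121.9, so R_B^{AB} = 80.79 kip and R_A = 109.3 − 80.79 = 28.52 kip.
Span BC, ΣM about C: R_B^{BC}·7.5 = 328.1 + 121.9, so R_B^{BC} = 60 kip and R_C = 131.2 − 60 = 71.25 kip.
R_B = 80.79 + 60 = 140.8 kip.

R_B = 140.8 kip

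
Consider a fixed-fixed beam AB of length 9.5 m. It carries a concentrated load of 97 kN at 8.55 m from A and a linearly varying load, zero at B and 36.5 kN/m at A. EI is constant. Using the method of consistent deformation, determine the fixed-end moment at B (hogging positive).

Take the two fixed-end moments M_A, M_B as redundants; the released structure is the simple span AB.
End rotations of the released simple span under the applied load (×1/EI):
  at A: point load 97 at a = 8.55: Pab(L + b)/(6LEI) = 144.4/EI
  at B: point load 97 at a = 8.55: Pab(L + a)/(6LEI) = 249.5/EI
  at A: triangular load, peak 36.5: w₀L³/(45EI) = 695.4/EI
  at B: triangular load, peak 36.5: 7w₀L³/(360EI) = 608.5/EI
  θ_A0 = 839.9/EI,  θ_B0 = 858/EI
Flexibility coefficients: a unit moment at one end gives L/(3EI) there and L/(6EI) at the far end, so f₁₁ = f₂₂ = 3.167/EI and f₁₂ = f₂₁ = 1.583/EI.
Compatibility — zero rotation at each built-in end:
  3.167 M_A + 1.583 M_B = 839.9
  1.583 M_A + 3.167 M_B = 858
Solving the pair gives M_A = 173 kN·m and M_B = 184.4 kN·m (hogging).

M_B = 184.4 kN·m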